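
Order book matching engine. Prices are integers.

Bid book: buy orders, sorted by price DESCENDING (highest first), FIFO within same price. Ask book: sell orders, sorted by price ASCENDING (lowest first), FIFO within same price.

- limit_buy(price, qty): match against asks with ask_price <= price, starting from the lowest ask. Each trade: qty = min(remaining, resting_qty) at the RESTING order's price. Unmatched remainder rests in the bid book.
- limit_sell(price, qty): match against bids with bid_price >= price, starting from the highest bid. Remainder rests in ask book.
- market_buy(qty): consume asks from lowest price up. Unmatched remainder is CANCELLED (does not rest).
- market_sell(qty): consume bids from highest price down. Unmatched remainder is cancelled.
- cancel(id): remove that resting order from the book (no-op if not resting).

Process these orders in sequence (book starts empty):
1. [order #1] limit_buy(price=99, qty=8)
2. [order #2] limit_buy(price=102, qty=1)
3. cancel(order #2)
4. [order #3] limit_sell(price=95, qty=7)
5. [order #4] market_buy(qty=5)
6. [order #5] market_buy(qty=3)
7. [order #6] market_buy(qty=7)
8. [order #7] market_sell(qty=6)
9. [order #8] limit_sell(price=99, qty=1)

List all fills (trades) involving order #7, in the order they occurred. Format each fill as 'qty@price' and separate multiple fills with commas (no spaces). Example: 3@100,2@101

After op 1 [order #1] limit_buy(price=99, qty=8): fills=none; bids=[#1:8@99] asks=[-]
After op 2 [order #2] limit_buy(price=102, qty=1): fills=none; bids=[#2:1@102 #1:8@99] asks=[-]
After op 3 cancel(order #2): fills=none; bids=[#1:8@99] asks=[-]
After op 4 [order #3] limit_sell(price=95, qty=7): fills=#1x#3:7@99; bids=[#1:1@99] asks=[-]
After op 5 [order #4] market_buy(qty=5): fills=none; bids=[#1:1@99] asks=[-]
After op 6 [order #5] market_buy(qty=3): fills=none; bids=[#1:1@99] asks=[-]
After op 7 [order #6] market_buy(qty=7): fills=none; bids=[#1:1@99] asks=[-]
After op 8 [order #7] market_sell(qty=6): fills=#1x#7:1@99; bids=[-] asks=[-]
After op 9 [order #8] limit_sell(price=99, qty=1): fills=none; bids=[-] asks=[#8:1@99]

Answer: 1@99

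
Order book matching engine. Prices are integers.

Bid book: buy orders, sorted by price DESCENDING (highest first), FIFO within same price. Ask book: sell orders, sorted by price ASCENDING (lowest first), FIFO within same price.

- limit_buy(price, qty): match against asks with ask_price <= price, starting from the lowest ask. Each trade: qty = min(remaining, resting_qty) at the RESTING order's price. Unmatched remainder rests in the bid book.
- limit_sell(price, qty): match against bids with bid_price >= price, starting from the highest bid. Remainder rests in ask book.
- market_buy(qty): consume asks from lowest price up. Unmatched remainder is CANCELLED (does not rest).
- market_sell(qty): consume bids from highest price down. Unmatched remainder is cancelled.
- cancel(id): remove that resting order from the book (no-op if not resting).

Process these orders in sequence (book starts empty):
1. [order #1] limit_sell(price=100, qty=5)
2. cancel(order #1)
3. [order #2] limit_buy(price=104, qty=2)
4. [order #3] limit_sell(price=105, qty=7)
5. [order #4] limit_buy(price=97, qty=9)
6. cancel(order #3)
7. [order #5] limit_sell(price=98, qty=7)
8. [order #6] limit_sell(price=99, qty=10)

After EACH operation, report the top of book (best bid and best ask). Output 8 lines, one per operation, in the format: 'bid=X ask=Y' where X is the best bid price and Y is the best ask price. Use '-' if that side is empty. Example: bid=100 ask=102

After op 1 [order #1] limit_sell(price=100, qty=5): fills=none; bids=[-] asks=[#1:5@100]
After op 2 cancel(order #1): fills=none; bids=[-] asks=[-]
After op 3 [order #2] limit_buy(price=104, qty=2): fills=none; bids=[#2:2@104] asks=[-]
After op 4 [order #3] limit_sell(price=105, qty=7): fills=none; bids=[#2:2@104] asks=[#3:7@105]
After op 5 [order #4] limit_buy(price=97, qty=9): fills=none; bids=[#2:2@104 #4:9@97] asks=[#3:7@105]
After op 6 cancel(order #3): fills=none; bids=[#2:2@104 #4:9@97] asks=[-]
After op 7 [order #5] limit_sell(price=98, qty=7): fills=#2x#5:2@104; bids=[#4:9@97] asks=[#5:5@98]
After op 8 [order #6] limit_sell(price=99, qty=10): fills=none; bids=[#4:9@97] asks=[#5:5@98 #6:10@99]

Answer: bid=- ask=100
bid=- ask=-
bid=104 ask=-
bid=104 ask=105
bid=104 ask=105
bid=104 ask=-
bid=97 ask=98
bid=97 ask=98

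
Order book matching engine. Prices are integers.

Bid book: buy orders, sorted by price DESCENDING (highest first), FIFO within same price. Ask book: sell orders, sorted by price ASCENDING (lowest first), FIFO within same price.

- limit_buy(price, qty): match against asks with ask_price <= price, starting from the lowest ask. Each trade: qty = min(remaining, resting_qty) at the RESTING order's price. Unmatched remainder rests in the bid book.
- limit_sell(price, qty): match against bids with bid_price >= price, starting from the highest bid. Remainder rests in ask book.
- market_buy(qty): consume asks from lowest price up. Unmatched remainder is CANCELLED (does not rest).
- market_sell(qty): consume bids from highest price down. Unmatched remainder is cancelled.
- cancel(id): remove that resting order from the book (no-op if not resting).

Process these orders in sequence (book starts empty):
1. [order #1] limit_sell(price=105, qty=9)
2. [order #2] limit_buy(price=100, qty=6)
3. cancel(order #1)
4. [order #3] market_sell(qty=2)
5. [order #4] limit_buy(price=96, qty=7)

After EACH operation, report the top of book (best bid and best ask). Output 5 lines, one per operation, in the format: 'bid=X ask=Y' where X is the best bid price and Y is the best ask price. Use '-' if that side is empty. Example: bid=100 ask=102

Answer: bid=- ask=105
bid=100 ask=105
bid=100 ask=-
bid=100 ask=-
bid=100 ask=-

Derivation:
After op 1 [order #1] limit_sell(price=105, qty=9): fills=none; bids=[-] asks=[#1:9@105]
After op 2 [order #2] limit_buy(price=100, qty=6): fills=none; bids=[#2:6@100] asks=[#1:9@105]
After op 3 cancel(order #1): fills=none; bids=[#2:6@100] asks=[-]
After op 4 [order #3] market_sell(qty=2): fills=#2x#3:2@100; bids=[#2:4@100] asks=[-]
After op 5 [order #4] limit_buy(price=96, qty=7): fills=none; bids=[#2:4@100 #4:7@96] asks=[-]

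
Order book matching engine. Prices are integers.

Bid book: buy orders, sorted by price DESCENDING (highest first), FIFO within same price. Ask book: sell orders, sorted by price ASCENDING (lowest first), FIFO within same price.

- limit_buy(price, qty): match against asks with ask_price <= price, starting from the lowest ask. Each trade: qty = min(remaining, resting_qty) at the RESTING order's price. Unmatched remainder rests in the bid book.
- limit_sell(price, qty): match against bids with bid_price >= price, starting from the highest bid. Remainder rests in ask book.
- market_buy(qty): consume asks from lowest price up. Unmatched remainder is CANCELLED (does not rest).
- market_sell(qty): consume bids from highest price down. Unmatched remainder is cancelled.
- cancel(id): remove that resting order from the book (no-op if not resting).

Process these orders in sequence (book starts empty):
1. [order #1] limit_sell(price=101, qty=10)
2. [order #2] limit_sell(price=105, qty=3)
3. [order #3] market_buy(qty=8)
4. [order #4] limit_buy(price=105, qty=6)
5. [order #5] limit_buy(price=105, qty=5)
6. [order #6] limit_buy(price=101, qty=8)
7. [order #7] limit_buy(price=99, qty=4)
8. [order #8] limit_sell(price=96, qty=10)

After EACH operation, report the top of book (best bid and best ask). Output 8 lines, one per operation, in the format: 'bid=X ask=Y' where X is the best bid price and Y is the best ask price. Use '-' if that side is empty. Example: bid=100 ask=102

After op 1 [order #1] limit_sell(price=101, qty=10): fills=none; bids=[-] asks=[#1:10@101]
After op 2 [order #2] limit_sell(price=105, qty=3): fills=none; bids=[-] asks=[#1:10@101 #2:3@105]
After op 3 [order #3] market_buy(qty=8): fills=#3x#1:8@101; bids=[-] asks=[#1:2@101 #2:3@105]
After op 4 [order #4] limit_buy(price=105, qty=6): fills=#4x#1:2@101 #4x#2:3@105; bids=[#4:1@105] asks=[-]
After op 5 [order #5] limit_buy(price=105, qty=5): fills=none; bids=[#4:1@105 #5:5@105] asks=[-]
After op 6 [order #6] limit_buy(price=101, qty=8): fills=none; bids=[#4:1@105 #5:5@105 #6:8@101] asks=[-]
After op 7 [order #7] limit_buy(price=99, qty=4): fills=none; bids=[#4:1@105 #5:5@105 #6:8@101 #7:4@99] asks=[-]
After op 8 [order #8] limit_sell(price=96, qty=10): fills=#4x#8:1@105 #5x#8:5@105 #6x#8:4@101; bids=[#6:4@101 #7:4@99] asks=[-]

Answer: bid=- ask=101
bid=- ask=101
bid=- ask=101
bid=105 ask=-
bid=105 ask=-
bid=105 ask=-
bid=105 ask=-
bid=101 ask=-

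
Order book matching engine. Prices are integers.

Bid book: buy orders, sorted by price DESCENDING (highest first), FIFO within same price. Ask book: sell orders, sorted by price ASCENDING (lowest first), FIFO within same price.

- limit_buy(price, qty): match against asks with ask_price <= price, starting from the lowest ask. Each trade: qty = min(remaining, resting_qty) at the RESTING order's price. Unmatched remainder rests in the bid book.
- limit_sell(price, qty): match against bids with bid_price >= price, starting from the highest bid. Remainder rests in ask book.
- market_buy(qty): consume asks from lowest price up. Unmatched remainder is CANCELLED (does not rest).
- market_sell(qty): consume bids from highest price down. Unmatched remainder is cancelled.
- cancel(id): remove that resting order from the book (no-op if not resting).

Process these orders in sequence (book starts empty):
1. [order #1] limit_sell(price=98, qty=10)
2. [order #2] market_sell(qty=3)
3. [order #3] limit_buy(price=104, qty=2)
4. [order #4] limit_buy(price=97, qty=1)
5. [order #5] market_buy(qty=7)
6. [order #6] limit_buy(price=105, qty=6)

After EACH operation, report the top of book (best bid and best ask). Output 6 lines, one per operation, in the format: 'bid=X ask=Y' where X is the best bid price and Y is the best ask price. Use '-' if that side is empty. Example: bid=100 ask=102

After op 1 [order #1] limit_sell(price=98, qty=10): fills=none; bids=[-] asks=[#1:10@98]
After op 2 [order #2] market_sell(qty=3): fills=none; bids=[-] asks=[#1:10@98]
After op 3 [order #3] limit_buy(price=104, qty=2): fills=#3x#1:2@98; bids=[-] asks=[#1:8@98]
After op 4 [order #4] limit_buy(price=97, qty=1): fills=none; bids=[#4:1@97] asks=[#1:8@98]
After op 5 [order #5] market_buy(qty=7): fills=#5x#1:7@98; bids=[#4:1@97] asks=[#1:1@98]
After op 6 [order #6] limit_buy(price=105, qty=6): fills=#6x#1:1@98; bids=[#6:5@105 #4:1@97] asks=[-]

Answer: bid=- ask=98
bid=- ask=98
bid=- ask=98
bid=97 ask=98
bid=97 ask=98
bid=105 ask=-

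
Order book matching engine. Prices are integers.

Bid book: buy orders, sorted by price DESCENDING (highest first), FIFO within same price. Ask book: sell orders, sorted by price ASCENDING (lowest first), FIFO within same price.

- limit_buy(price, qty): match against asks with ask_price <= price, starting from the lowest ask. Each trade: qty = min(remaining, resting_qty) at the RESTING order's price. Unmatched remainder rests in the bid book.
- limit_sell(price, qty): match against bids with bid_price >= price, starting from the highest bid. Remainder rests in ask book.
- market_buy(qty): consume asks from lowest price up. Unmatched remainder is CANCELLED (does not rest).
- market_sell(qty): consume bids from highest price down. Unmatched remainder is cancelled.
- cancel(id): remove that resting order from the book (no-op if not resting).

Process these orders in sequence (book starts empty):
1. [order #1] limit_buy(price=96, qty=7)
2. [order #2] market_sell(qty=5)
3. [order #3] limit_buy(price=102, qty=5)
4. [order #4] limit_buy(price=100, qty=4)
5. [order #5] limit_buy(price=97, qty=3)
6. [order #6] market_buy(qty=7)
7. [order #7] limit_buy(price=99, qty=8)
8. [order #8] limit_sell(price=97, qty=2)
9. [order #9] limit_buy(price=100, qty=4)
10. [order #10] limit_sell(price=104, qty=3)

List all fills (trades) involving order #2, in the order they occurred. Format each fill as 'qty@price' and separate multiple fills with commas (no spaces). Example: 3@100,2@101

Answer: 5@96

Derivation:
After op 1 [order #1] limit_buy(price=96, qty=7): fills=none; bids=[#1:7@96] asks=[-]
After op 2 [order #2] market_sell(qty=5): fills=#1x#2:5@96; bids=[#1:2@96] asks=[-]
After op 3 [order #3] limit_buy(price=102, qty=5): fills=none; bids=[#3:5@102 #1:2@96] asks=[-]
After op 4 [order #4] limit_buy(price=100, qty=4): fills=none; bids=[#3:5@102 #4:4@100 #1:2@96] asks=[-]
After op 5 [order #5] limit_buy(price=97, qty=3): fills=none; bids=[#3:5@102 #4:4@100 #5:3@97 #1:2@96] asks=[-]
After op 6 [order #6] market_buy(qty=7): fills=none; bids=[#3:5@102 #4:4@100 #5:3@97 #1:2@96] asks=[-]
After op 7 [order #7] limit_buy(price=99, qty=8): fills=none; bids=[#3:5@102 #4:4@100 #7:8@99 #5:3@97 #1:2@96] asks=[-]
After op 8 [order #8] limit_sell(price=97, qty=2): fills=#3x#8:2@102; bids=[#3:3@102 #4:4@100 #7:8@99 #5:3@97 #1:2@96] asks=[-]
After op 9 [order #9] limit_buy(price=100, qty=4): fills=none; bids=[#3:3@102 #4:4@100 #9:4@100 #7:8@99 #5:3@97 #1:2@96] asks=[-]
After op 10 [order #10] limit_sell(price=104, qty=3): fills=none; bids=[#3:3@102 #4:4@100 #9:4@100 #7:8@99 #5:3@97 #1:2@96] asks=[#10:3@104]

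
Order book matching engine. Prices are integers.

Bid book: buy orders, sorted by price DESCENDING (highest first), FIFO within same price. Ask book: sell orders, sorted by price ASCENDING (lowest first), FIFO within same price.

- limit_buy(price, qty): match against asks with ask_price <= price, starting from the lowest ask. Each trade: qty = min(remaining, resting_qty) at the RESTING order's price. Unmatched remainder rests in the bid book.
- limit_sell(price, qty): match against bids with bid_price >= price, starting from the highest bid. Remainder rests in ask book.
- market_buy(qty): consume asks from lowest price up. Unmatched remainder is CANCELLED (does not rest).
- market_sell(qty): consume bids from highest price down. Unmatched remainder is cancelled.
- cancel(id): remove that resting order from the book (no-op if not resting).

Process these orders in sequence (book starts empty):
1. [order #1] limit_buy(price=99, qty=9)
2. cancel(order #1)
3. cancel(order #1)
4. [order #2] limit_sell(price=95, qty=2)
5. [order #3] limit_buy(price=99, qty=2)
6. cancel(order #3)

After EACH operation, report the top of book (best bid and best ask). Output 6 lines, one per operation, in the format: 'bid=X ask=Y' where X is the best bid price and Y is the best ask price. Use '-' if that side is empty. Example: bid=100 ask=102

After op 1 [order #1] limit_buy(price=99, qty=9): fills=none; bids=[#1:9@99] asks=[-]
After op 2 cancel(order #1): fills=none; bids=[-] asks=[-]
After op 3 cancel(order #1): fills=none; bids=[-] asks=[-]
After op 4 [order #2] limit_sell(price=95, qty=2): fills=none; bids=[-] asks=[#2:2@95]
After op 5 [order #3] limit_buy(price=99, qty=2): fills=#3x#2:2@95; bids=[-] asks=[-]
After op 6 cancel(order #3): fills=none; bids=[-] asks=[-]

Answer: bid=99 ask=-
bid=- ask=-
bid=- ask=-
bid=- ask=95
bid=- ask=-
bid=- ask=-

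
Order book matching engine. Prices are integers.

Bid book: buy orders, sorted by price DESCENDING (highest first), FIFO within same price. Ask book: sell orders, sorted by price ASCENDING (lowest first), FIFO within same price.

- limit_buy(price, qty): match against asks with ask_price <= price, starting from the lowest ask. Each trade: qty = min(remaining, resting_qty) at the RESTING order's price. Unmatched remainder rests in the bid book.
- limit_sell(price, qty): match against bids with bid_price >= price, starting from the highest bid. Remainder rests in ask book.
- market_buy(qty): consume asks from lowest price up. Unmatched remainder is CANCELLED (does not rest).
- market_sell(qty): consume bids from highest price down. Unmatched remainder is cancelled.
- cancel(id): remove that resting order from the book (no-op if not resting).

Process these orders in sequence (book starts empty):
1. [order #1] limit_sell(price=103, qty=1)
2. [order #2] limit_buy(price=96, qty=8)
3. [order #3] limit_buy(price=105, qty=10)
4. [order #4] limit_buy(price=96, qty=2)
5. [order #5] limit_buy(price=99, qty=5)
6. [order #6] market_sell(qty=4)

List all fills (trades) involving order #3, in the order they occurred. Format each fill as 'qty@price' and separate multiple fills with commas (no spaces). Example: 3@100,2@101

After op 1 [order #1] limit_sell(price=103, qty=1): fills=none; bids=[-] asks=[#1:1@103]
After op 2 [order #2] limit_buy(price=96, qty=8): fills=none; bids=[#2:8@96] asks=[#1:1@103]
After op 3 [order #3] limit_buy(price=105, qty=10): fills=#3x#1:1@103; bids=[#3:9@105 #2:8@96] asks=[-]
After op 4 [order #4] limit_buy(price=96, qty=2): fills=none; bids=[#3:9@105 #2:8@96 #4:2@96] asks=[-]
After op 5 [order #5] limit_buy(price=99, qty=5): fills=none; bids=[#3:9@105 #5:5@99 #2:8@96 #4:2@96] asks=[-]
After op 6 [order #6] market_sell(qty=4): fills=#3x#6:4@105; bids=[#3:5@105 #5:5@99 #2:8@96 #4:2@96] asks=[-]

Answer: 1@103,4@105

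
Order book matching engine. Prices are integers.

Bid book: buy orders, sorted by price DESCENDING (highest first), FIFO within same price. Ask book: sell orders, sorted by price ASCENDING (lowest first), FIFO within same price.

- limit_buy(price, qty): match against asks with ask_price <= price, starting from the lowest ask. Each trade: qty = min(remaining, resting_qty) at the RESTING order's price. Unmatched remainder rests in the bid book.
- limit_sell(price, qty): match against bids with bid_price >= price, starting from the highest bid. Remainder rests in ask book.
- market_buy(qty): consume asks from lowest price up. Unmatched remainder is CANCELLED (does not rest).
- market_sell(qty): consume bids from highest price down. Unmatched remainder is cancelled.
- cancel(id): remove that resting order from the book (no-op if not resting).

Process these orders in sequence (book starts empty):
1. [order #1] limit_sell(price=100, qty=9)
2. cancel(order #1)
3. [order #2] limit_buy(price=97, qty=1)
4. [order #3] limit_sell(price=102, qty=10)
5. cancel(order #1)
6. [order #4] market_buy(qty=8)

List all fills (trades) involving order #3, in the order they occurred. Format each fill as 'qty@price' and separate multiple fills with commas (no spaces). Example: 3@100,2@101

Answer: 8@102

Derivation:
After op 1 [order #1] limit_sell(price=100, qty=9): fills=none; bids=[-] asks=[#1:9@100]
After op 2 cancel(order #1): fills=none; bids=[-] asks=[-]
After op 3 [order #2] limit_buy(price=97, qty=1): fills=none; bids=[#2:1@97] asks=[-]
After op 4 [order #3] limit_sell(price=102, qty=10): fills=none; bids=[#2:1@97] asks=[#3:10@102]
After op 5 cancel(order #1): fills=none; bids=[#2:1@97] asks=[#3:10@102]
After op 6 [order #4] market_buy(qty=8): fills=#4x#3:8@102; bids=[#2:1@97] asks=[#3:2@102]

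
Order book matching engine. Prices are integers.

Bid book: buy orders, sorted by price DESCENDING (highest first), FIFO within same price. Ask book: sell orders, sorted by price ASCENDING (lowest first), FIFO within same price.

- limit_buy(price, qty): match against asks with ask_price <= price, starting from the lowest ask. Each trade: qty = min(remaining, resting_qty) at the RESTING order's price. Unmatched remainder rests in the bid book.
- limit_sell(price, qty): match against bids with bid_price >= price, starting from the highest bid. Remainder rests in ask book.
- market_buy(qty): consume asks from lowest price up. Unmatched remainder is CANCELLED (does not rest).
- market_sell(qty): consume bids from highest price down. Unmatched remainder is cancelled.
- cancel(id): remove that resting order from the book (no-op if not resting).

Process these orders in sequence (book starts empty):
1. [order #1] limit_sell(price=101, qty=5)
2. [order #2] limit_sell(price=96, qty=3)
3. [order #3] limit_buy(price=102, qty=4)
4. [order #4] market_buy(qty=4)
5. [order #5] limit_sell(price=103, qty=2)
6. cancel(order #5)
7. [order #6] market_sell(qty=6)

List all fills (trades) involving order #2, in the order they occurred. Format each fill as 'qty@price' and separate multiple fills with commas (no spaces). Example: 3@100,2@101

Answer: 3@96

Derivation:
After op 1 [order #1] limit_sell(price=101, qty=5): fills=none; bids=[-] asks=[#1:5@101]
After op 2 [order #2] limit_sell(price=96, qty=3): fills=none; bids=[-] asks=[#2:3@96 #1:5@101]
After op 3 [order #3] limit_buy(price=102, qty=4): fills=#3x#2:3@96 #3x#1:1@101; bids=[-] asks=[#1:4@101]
After op 4 [order #4] market_buy(qty=4): fills=#4x#1:4@101; bids=[-] asks=[-]
After op 5 [order #5] limit_sell(price=103, qty=2): fills=none; bids=[-] asks=[#5:2@103]
After op 6 cancel(order #5): fills=none; bids=[-] asks=[-]
After op 7 [order #6] market_sell(qty=6): fills=none; bids=[-] asks=[-]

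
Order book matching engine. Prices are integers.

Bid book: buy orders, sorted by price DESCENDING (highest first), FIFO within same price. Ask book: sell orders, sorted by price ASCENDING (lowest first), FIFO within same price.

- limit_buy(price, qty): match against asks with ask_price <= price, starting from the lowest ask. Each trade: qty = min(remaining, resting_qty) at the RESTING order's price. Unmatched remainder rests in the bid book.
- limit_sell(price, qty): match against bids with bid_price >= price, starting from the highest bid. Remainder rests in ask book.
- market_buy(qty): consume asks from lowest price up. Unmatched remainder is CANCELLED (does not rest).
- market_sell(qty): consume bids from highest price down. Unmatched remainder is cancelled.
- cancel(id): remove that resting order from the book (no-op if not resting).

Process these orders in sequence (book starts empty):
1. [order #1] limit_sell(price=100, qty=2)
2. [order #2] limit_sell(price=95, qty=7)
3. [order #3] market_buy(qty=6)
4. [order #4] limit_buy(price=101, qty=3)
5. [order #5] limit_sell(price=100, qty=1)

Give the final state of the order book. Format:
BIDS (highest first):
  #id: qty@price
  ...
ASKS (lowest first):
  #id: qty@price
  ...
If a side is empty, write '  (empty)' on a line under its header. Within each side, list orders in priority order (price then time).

After op 1 [order #1] limit_sell(price=100, qty=2): fills=none; bids=[-] asks=[#1:2@100]
After op 2 [order #2] limit_sell(price=95, qty=7): fills=none; bids=[-] asks=[#2:7@95 #1:2@100]
After op 3 [order #3] market_buy(qty=6): fills=#3x#2:6@95; bids=[-] asks=[#2:1@95 #1:2@100]
After op 4 [order #4] limit_buy(price=101, qty=3): fills=#4x#2:1@95 #4x#1:2@100; bids=[-] asks=[-]
After op 5 [order #5] limit_sell(price=100, qty=1): fills=none; bids=[-] asks=[#5:1@100]

Answer: BIDS (highest first):
  (empty)
ASKS (lowest first):
  #5: 1@100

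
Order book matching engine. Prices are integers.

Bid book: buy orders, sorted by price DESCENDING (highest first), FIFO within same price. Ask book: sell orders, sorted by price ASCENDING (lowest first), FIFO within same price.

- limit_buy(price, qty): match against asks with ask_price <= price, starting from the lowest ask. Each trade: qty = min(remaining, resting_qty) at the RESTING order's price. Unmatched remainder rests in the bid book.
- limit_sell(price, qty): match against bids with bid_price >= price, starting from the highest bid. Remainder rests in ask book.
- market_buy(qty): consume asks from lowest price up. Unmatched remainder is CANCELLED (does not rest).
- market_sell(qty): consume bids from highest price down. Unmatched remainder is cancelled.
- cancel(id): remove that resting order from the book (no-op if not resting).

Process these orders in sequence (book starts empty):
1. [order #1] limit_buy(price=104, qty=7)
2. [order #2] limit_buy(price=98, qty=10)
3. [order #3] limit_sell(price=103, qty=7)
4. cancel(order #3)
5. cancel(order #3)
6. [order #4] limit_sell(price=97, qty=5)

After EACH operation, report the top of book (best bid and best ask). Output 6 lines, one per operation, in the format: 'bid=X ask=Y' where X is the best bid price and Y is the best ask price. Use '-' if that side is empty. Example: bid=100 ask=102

Answer: bid=104 ask=-
bid=104 ask=-
bid=98 ask=-
bid=98 ask=-
bid=98 ask=-
bid=98 ask=-

Derivation:
After op 1 [order #1] limit_buy(price=104, qty=7): fills=none; bids=[#1:7@104] asks=[-]
After op 2 [order #2] limit_buy(price=98, qty=10): fills=none; bids=[#1:7@104 #2:10@98] asks=[-]
After op 3 [order #3] limit_sell(price=103, qty=7): fills=#1x#3:7@104; bids=[#2:10@98] asks=[-]
After op 4 cancel(order #3): fills=none; bids=[#2:10@98] asks=[-]
After op 5 cancel(order #3): fills=none; bids=[#2:10@98] asks=[-]
After op 6 [order #4] limit_sell(price=97, qty=5): fills=#2x#4:5@98; bids=[#2:5@98] asks=[-]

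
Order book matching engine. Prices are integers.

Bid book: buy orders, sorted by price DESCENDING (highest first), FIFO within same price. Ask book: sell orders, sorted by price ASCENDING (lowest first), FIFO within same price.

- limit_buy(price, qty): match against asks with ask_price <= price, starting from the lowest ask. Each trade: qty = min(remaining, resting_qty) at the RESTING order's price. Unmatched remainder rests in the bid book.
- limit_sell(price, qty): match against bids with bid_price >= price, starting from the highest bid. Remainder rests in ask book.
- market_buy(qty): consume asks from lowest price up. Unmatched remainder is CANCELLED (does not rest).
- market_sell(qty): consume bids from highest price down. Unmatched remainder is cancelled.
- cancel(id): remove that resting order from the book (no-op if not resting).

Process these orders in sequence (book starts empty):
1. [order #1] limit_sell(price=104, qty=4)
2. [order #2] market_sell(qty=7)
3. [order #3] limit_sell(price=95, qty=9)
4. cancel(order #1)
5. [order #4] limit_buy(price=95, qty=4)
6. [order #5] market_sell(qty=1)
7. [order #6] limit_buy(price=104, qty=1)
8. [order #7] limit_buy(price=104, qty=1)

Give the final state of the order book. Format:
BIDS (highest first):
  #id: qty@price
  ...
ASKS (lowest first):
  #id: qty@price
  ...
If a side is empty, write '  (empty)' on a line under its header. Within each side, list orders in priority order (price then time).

Answer: BIDS (highest first):
  (empty)
ASKS (lowest first):
  #3: 3@95

Derivation:
After op 1 [order #1] limit_sell(price=104, qty=4): fills=none; bids=[-] asks=[#1:4@104]
After op 2 [order #2] market_sell(qty=7): fills=none; bids=[-] asks=[#1:4@104]
After op 3 [order #3] limit_sell(price=95, qty=9): fills=none; bids=[-] asks=[#3:9@95 #1:4@104]
After op 4 cancel(order #1): fills=none; bids=[-] asks=[#3:9@95]
After op 5 [order #4] limit_buy(price=95, qty=4): fills=#4x#3:4@95; bids=[-] asks=[#3:5@95]
After op 6 [order #5] market_sell(qty=1): fills=none; bids=[-] asks=[#3:5@95]
After op 7 [order #6] limit_buy(price=104, qty=1): fills=#6x#3:1@95; bids=[-] asks=[#3:4@95]
After op 8 [order #7] limit_buy(price=104, qty=1): fills=#7x#3:1@95; bids=[-] asks=[#3:3@95]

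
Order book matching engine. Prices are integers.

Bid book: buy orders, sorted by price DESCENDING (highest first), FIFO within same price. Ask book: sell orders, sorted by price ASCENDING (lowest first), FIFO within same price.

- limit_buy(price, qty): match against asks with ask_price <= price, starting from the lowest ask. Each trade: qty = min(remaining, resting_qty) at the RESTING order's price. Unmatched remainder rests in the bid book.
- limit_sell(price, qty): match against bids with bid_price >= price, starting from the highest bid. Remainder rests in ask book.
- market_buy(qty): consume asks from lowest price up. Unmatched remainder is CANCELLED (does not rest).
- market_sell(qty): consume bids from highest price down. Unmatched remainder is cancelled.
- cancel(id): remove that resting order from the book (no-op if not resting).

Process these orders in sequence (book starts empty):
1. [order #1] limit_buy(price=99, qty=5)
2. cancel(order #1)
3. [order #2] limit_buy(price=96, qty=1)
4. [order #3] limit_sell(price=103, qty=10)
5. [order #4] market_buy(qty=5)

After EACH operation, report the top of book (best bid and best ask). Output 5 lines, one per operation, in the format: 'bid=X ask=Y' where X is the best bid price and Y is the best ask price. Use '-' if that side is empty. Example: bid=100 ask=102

Answer: bid=99 ask=-
bid=- ask=-
bid=96 ask=-
bid=96 ask=103
bid=96 ask=103

Derivation:
After op 1 [order #1] limit_buy(price=99, qty=5): fills=none; bids=[#1:5@99] asks=[-]
After op 2 cancel(order #1): fills=none; bids=[-] asks=[-]
After op 3 [order #2] limit_buy(price=96, qty=1): fills=none; bids=[#2:1@96] asks=[-]
After op 4 [order #3] limit_sell(price=103, qty=10): fills=none; bids=[#2:1@96] asks=[#3:10@103]
After op 5 [order #4] market_buy(qty=5): fills=#4x#3:5@103; bids=[#2:1@96] asks=[#3:5@103]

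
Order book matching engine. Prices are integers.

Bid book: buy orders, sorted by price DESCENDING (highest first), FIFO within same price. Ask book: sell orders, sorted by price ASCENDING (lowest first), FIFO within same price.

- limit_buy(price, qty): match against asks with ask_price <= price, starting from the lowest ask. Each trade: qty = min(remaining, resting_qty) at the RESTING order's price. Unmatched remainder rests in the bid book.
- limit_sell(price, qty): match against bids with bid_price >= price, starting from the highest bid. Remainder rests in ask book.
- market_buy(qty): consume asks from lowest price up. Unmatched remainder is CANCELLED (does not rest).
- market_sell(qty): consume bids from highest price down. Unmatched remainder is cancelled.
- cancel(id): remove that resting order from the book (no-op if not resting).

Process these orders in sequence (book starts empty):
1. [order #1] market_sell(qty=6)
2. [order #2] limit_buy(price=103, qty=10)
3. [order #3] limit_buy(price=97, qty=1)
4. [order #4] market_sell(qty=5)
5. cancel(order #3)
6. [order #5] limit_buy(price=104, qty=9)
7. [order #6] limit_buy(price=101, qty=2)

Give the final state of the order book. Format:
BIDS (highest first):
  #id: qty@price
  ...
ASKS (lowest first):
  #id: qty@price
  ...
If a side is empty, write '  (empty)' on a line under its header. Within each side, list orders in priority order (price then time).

Answer: BIDS (highest first):
  #5: 9@104
  #2: 5@103
  #6: 2@101
ASKS (lowest first):
  (empty)

Derivation:
After op 1 [order #1] market_sell(qty=6): fills=none; bids=[-] asks=[-]
After op 2 [order #2] limit_buy(price=103, qty=10): fills=none; bids=[#2:10@103] asks=[-]
After op 3 [order #3] limit_buy(price=97, qty=1): fills=none; bids=[#2:10@103 #3:1@97] asks=[-]
After op 4 [order #4] market_sell(qty=5): fills=#2x#4:5@103; bids=[#2:5@103 #3:1@97] asks=[-]
After op 5 cancel(order #3): fills=none; bids=[#2:5@103] asks=[-]
After op 6 [order #5] limit_buy(price=104, qty=9): fills=none; bids=[#5:9@104 #2:5@103] asks=[-]
After op 7 [order #6] limit_buy(price=101, qty=2): fills=none; bids=[#5:9@104 #2:5@103 #6:2@101] asks=[-]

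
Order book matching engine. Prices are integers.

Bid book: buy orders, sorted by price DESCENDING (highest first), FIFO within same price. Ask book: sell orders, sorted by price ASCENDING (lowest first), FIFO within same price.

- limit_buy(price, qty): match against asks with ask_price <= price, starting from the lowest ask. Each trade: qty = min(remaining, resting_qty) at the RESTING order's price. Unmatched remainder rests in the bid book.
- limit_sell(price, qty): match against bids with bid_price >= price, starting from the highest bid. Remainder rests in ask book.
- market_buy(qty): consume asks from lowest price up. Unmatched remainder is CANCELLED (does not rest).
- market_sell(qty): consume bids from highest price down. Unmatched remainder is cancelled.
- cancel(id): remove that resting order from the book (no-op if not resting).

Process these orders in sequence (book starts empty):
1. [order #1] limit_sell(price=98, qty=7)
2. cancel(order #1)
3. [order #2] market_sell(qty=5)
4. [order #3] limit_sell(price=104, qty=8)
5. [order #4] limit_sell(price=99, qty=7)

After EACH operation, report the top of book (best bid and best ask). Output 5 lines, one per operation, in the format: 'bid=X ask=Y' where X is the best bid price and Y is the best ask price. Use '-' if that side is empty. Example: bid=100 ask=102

After op 1 [order #1] limit_sell(price=98, qty=7): fills=none; bids=[-] asks=[#1:7@98]
After op 2 cancel(order #1): fills=none; bids=[-] asks=[-]
After op 3 [order #2] market_sell(qty=5): fills=none; bids=[-] asks=[-]
After op 4 [order #3] limit_sell(price=104, qty=8): fills=none; bids=[-] asks=[#3:8@104]
After op 5 [order #4] limit_sell(price=99, qty=7): fills=none; bids=[-] asks=[#4:7@99 #3:8@104]

Answer: bid=- ask=98
bid=- ask=-
bid=- ask=-
bid=- ask=104
bid=- ask=99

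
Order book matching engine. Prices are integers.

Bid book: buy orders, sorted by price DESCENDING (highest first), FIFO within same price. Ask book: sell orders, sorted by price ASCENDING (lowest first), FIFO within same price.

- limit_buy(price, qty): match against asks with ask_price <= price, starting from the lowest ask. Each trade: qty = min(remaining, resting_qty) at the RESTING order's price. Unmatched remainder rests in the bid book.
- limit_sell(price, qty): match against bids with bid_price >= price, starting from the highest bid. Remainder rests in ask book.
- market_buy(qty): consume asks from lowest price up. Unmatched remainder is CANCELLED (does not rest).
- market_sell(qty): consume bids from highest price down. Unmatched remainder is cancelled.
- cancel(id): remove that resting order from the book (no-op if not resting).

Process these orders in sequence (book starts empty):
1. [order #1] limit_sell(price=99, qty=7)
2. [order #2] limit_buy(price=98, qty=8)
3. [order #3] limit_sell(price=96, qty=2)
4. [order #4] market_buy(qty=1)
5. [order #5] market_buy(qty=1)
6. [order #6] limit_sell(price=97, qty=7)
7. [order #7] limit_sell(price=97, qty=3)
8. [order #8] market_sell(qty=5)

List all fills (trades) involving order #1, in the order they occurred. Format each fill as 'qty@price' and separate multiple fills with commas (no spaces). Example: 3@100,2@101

After op 1 [order #1] limit_sell(price=99, qty=7): fills=none; bids=[-] asks=[#1:7@99]
After op 2 [order #2] limit_buy(price=98, qty=8): fills=none; bids=[#2:8@98] asks=[#1:7@99]
After op 3 [order #3] limit_sell(price=96, qty=2): fills=#2x#3:2@98; bids=[#2:6@98] asks=[#1:7@99]
After op 4 [order #4] market_buy(qty=1): fills=#4x#1:1@99; bids=[#2:6@98] asks=[#1:6@99]
After op 5 [order #5] market_buy(qty=1): fills=#5x#1:1@99; bids=[#2:6@98] asks=[#1:5@99]
After op 6 [order #6] limit_sell(price=97, qty=7): fills=#2x#6:6@98; bids=[-] asks=[#6:1@97 #1:5@99]
After op 7 [order #7] limit_sell(price=97, qty=3): fills=none; bids=[-] asks=[#6:1@97 #7:3@97 #1:5@99]
After op 8 [order #8] market_sell(qty=5): fills=none; bids=[-] asks=[#6:1@97 #7:3@97 #1:5@99]

Answer: 1@99,1@99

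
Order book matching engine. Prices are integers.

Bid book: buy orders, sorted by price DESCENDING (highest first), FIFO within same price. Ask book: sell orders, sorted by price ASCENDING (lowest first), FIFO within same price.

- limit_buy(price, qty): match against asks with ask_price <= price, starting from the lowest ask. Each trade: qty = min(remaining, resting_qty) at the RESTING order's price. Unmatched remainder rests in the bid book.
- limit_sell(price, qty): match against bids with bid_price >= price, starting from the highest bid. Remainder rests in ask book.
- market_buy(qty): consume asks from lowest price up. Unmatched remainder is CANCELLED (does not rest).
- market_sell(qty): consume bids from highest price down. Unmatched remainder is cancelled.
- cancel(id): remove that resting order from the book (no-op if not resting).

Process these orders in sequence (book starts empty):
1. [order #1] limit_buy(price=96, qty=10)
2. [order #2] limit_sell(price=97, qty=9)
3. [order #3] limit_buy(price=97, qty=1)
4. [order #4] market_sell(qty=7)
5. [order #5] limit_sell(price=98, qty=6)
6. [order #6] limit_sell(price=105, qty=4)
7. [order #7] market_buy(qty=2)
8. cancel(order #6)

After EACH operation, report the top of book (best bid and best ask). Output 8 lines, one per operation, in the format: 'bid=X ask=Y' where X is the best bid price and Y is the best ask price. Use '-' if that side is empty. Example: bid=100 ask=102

Answer: bid=96 ask=-
bid=96 ask=97
bid=96 ask=97
bid=96 ask=97
bid=96 ask=97
bid=96 ask=97
bid=96 ask=97
bid=96 ask=97

Derivation:
After op 1 [order #1] limit_buy(price=96, qty=10): fills=none; bids=[#1:10@96] asks=[-]
After op 2 [order #2] limit_sell(price=97, qty=9): fills=none; bids=[#1:10@96] asks=[#2:9@97]
After op 3 [order #3] limit_buy(price=97, qty=1): fills=#3x#2:1@97; bids=[#1:10@96] asks=[#2:8@97]
After op 4 [order #4] market_sell(qty=7): fills=#1x#4:7@96; bids=[#1:3@96] asks=[#2:8@97]
After op 5 [order #5] limit_sell(price=98, qty=6): fills=none; bids=[#1:3@96] asks=[#2:8@97 #5:6@98]
After op 6 [order #6] limit_sell(price=105, qty=4): fills=none; bids=[#1:3@96] asks=[#2:8@97 #5:6@98 #6:4@105]
After op 7 [order #7] market_buy(qty=2): fills=#7x#2:2@97; bids=[#1:3@96] asks=[#2:6@97 #5:6@98 #6:4@105]
After op 8 cancel(order #6): fills=none; bids=[#1:3@96] asks=[#2:6@97 #5:6@98]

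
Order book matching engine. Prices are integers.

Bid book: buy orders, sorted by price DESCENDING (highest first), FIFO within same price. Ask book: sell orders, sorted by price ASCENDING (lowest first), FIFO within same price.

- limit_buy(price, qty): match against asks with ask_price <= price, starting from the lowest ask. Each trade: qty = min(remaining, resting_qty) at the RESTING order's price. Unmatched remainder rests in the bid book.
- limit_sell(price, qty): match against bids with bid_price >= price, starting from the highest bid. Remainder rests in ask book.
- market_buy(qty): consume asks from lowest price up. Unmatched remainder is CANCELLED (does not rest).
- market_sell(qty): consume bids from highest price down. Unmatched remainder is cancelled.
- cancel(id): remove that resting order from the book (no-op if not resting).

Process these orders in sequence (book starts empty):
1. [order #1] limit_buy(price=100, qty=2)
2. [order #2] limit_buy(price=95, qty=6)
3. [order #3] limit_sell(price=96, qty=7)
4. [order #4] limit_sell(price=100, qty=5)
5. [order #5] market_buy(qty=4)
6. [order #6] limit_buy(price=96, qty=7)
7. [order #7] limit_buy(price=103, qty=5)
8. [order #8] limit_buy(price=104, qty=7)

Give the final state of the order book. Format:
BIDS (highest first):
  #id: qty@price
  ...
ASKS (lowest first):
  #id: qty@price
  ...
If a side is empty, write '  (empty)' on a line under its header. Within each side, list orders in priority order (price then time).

After op 1 [order #1] limit_buy(price=100, qty=2): fills=none; bids=[#1:2@100] asks=[-]
After op 2 [order #2] limit_buy(price=95, qty=6): fills=none; bids=[#1:2@100 #2:6@95] asks=[-]
After op 3 [order #3] limit_sell(price=96, qty=7): fills=#1x#3:2@100; bids=[#2:6@95] asks=[#3:5@96]
After op 4 [order #4] limit_sell(price=100, qty=5): fills=none; bids=[#2:6@95] asks=[#3:5@96 #4:5@100]
After op 5 [order #5] market_buy(qty=4): fills=#5x#3:4@96; bids=[#2:6@95] asks=[#3:1@96 #4:5@100]
After op 6 [order #6] limit_buy(price=96, qty=7): fills=#6x#3:1@96; bids=[#6:6@96 #2:6@95] asks=[#4:5@100]
After op 7 [order #7] limit_buy(price=103, qty=5): fills=#7x#4:5@100; bids=[#6:6@96 #2:6@95] asks=[-]
After op 8 [order #8] limit_buy(price=104, qty=7): fills=none; bids=[#8:7@104 #6:6@96 #2:6@95] asks=[-]

Answer: BIDS (highest first):
  #8: 7@104
  #6: 6@96
  #2: 6@95
ASKS (lowest first):
  (empty)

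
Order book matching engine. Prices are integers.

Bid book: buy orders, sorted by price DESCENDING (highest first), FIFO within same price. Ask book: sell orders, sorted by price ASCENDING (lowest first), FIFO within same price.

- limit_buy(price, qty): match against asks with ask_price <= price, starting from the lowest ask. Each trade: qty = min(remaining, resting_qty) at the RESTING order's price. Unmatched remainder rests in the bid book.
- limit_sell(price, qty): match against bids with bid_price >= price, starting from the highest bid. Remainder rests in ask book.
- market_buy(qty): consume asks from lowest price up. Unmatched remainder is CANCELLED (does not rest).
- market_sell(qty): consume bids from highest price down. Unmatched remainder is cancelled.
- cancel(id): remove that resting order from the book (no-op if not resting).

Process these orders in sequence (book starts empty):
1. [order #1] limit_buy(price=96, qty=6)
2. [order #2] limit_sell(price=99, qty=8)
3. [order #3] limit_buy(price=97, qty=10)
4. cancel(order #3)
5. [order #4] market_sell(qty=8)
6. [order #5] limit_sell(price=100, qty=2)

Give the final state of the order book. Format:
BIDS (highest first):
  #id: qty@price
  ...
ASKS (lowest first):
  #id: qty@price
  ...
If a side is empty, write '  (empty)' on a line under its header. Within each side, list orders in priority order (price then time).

After op 1 [order #1] limit_buy(price=96, qty=6): fills=none; bids=[#1:6@96] asks=[-]
After op 2 [order #2] limit_sell(price=99, qty=8): fills=none; bids=[#1:6@96] asks=[#2:8@99]
After op 3 [order #3] limit_buy(price=97, qty=10): fills=none; bids=[#3:10@97 #1:6@96] asks=[#2:8@99]
After op 4 cancel(order #3): fills=none; bids=[#1:6@96] asks=[#2:8@99]
After op 5 [order #4] market_sell(qty=8): fills=#1x#4:6@96; bids=[-] asks=[#2:8@99]
After op 6 [order #5] limit_sell(price=100, qty=2): fills=none; bids=[-] asks=[#2:8@99 #5:2@100]

Answer: BIDS (highest first):
  (empty)
ASKS (lowest first):
  #2: 8@99
  #5: 2@100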